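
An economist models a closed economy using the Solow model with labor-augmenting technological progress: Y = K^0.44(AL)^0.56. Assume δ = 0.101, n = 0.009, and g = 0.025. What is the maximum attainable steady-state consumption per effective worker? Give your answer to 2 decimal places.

c_gold ≈ 1.42

The effective depreciation rate is n + g + δ = 0.009 + 0.025 + 0.101 = 0.135.
Setting f'(k) = n+g+δ gives 0.44·k^(0.44−1) = 0.135, hence k_gold = (0.44/0.135)^(1/0.56) ≈ 8.2468.
y_gold = 8.2468^0.44 ≈ 2.5303.
c_gold = y_gold − (n+g+δ)·k_gold = 2.5303 − 0.135·8.2468 ≈ 1.4169.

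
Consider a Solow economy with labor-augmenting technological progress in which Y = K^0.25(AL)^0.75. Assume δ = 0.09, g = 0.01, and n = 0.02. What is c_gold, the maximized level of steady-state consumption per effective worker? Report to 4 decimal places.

c_gold ≈ 0.9579

The effective depreciation rate is n + g + δ = 0.02 + 0.01 + 0.09 = 0.12.
Maximizing c = f(k) − (n+g+δ)·k gives f'(k) = n+g+δ, i.e. 0.25·k^(0.25−1) = 0.12, so k_gold = (0.25/0.12)^(1/0.75) ≈ 2.6608.
y_gold = 2.6608^0.25 ≈ 1.2772.
c_gold = y_gold − (n+g+δ)·k_gold = 1.2772 − 0.12·2.6608 ≈ 0.9579.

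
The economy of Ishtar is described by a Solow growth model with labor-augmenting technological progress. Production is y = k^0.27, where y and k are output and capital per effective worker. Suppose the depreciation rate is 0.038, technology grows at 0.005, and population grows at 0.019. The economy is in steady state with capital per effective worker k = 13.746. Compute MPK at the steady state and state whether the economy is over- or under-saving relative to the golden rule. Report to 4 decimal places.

over-saving; MPK ≈ 0.0399

Break-even investment rate: n + g + δ = 0.019 + 0.005 + 0.038 = 0.062.
MPK = 0.27·k^(0.27−1) = 0.27·13.746^(-0.73) ≈ 0.0399.
MPK < 0.062, so the economy is dynamically inefficient (over-saving).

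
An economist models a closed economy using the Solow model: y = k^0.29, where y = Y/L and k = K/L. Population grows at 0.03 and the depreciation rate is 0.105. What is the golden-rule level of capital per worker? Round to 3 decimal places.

k_gold ≈ 2.936

n + δ = 0.03 + 0.105 = 0.135.
Maximizing c = f(k) − (n+δ)·k gives f'(k) = n+δ, i.e. 0.29·k^(0.29−1) = 0.135, so k_gold = (0.29/0.135)^(1/0.71) ≈ 2.9356.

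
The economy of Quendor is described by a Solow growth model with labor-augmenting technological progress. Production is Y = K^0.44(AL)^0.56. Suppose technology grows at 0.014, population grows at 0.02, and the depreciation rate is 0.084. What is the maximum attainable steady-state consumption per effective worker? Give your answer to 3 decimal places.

Capital per effective worker breaks even when investment replaces (n + g + δ)·k; here n + g + δ = 0.118.
Golden rule sets MPK = n+g+δ: 0.44·k^(0.44−1) = 0.118, so k_gold = (0.44/0.118)^(1/0.56) ≈ 10.4873.
y_gold = 10.4873^0.44 ≈ 2.8125.
c_gold = y_gold − (n+g+δ)·k_gold = 2.8125 − 0.118·10.4873 ≈ 1.5750.

c_gold ≈ 1.575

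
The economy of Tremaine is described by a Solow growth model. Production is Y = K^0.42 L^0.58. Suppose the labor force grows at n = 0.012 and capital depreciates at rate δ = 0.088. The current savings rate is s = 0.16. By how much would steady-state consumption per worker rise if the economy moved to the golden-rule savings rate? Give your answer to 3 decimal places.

The effective depreciation rate is n + δ = 0.012 + 0.088 = 0.1.
Current steady state (s = 0.16): k* = (0.16/0.1)^(1/0.58) ≈ 2.2487, y* = 2.2487^0.42 ≈ 1.4054, c* = (1−0.16)·1.4054 ≈ 1.1806.
Setting f'(k) = n+δ gives 0.42·k^(0.42−1) = 0.1, hence k_gold = (0.42/0.1)^(1/0.58) ≈ 11.8732.
y_gold = 11.8732^0.42 ≈ 2.8270, c_gold = y_gold − 0.1·k_gold ≈ 1.6396.
Gain: Δc = 1.6396 − 1.1806 ≈ 0.4591.

Δc ≈ 0.459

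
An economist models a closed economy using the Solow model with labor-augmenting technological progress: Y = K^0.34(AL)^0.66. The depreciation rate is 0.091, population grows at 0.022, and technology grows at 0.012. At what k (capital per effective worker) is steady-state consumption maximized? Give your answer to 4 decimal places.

Break-even investment rate: n + g + δ = 0.022 + 0.012 + 0.091 = 0.125.
Setting f'(k) = n+g+δ gives 0.34·k^(0.34−1) = 0.125, hence k_gold = (0.34/0.125)^(1/0.66) ≈ 4.5545.

k_gold ≈ 4.5545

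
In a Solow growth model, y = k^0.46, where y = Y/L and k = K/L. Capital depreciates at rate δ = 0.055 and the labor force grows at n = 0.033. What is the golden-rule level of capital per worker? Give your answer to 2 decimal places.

n + δ = 0.033 + 0.055 = 0.088.
Setting f'(k) = n+δ gives 0.46·k^(0.46−1) = 0.088, hence k_gold = (0.46/0.088)^(1/0.54) ≈ 21.3865.

k_gold ≈ 21.39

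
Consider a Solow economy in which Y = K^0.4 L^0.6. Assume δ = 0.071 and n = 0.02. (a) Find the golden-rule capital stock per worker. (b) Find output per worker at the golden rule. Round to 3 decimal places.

(a) k_gold ≈ 11.795; (b) y_gold ≈ 2.683

The effective depreciation rate is n + δ = 0.02 + 0.071 = 0.091.
Maximizing c = f(k) − (n+δ)·k gives f'(k) = n+δ, i.e. 0.4·k^(0.4−1) = 0.091, so k_gold = (0.4/0.091)^(1/0.6) ≈ 11.7950.
y_gold = 11.7950^0.4 ≈ 2.6834.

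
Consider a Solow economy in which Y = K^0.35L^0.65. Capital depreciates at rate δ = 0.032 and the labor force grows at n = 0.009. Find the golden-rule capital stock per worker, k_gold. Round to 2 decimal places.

k_gold ≈ 27.09

Break-even investment rate: n + δ = 0.009 + 0.032 = 0.041.
At the golden rule the marginal product of capital equals n+δ: 0.35·k^(0.35−1) = 0.041. Solving, k_gold = (0.35/0.041)^(1/0.65) ≈ 27.0860.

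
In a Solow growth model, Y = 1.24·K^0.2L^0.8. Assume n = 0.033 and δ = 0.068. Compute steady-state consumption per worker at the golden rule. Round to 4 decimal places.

Capital per worker breaks even when investment replaces (n + δ)·k; here n + δ = 0.101.
Setting f'(k) = n+δ gives 0.2·1.24·k^(0.2−1) = 0.101, hence k_gold = (0.2·1.24/0.101)^(1/0.8) ≈ 3.0737.
y_gold = 1.24·3.0737^0.2 ≈ 1.5522.
c_gold = y_gold − (n+δ)·k_gold = 1.5522 − 0.101·3.0737 ≈ 1.2418.

c_gold ≈ 1.2418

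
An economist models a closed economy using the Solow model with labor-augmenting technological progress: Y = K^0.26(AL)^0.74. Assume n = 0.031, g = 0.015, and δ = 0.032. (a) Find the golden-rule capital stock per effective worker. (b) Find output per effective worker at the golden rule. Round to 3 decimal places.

Break-even investment rate: n + g + δ = 0.031 + 0.015 + 0.032 = 0.078.
Setting f'(k) = n+g+δ gives 0.26·k^(0.26−1) = 0.078, hence k_gold = (0.26/0.078)^(1/0.74) ≈ 5.0885.
y_gold = 5.0885^0.26 ≈ 1.5266.

(a) k_gold ≈ 5.089; (b) y_gold ≈ 1.527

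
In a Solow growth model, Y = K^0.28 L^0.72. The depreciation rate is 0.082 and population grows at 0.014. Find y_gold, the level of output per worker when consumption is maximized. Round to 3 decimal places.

Capital per worker breaks even when investment replaces (n + δ)·k; here n + δ = 0.096.
At the golden rule the marginal product of capital equals n+δ: 0.28·k^(0.28−1) = 0.096. Solving, k_gold = (0.28/0.096)^(1/0.72) ≈ 4.4226.
Output: y_gold = k_gold^0.28 = 4.4226^0.28 ≈ 1.5163.

y_gold ≈ 1.516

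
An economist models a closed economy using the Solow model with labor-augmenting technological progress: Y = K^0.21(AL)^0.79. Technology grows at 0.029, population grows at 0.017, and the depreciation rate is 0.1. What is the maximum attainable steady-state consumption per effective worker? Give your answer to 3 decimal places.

Break-even investment rate: n + g + δ = 0.017 + 0.029 + 0.1 = 0.146.
Golden rule sets MPK = n+g+δ: 0.21·k^(0.21−1) = 0.146, so k_gold = (0.21/0.146)^(1/0.79) ≈ 1.5843.
y_gold = 1.5843^0.21 ≈ 1.1014.
c_gold = y_gold − (n+g+δ)·k_gold = 1.1014 − 0.146·1.5843 ≈ 0.8701.

c_gold ≈ 0.870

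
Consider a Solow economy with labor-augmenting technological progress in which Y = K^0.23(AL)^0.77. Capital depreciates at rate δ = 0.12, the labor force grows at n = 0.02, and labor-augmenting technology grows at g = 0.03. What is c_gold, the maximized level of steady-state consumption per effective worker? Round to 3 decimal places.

The effective depreciation rate is n + g + δ = 0.02 + 0.03 + 0.12 = 0.17.
Setting f'(k) = n+g+δ gives 0.23·k^(0.23−1) = 0.17, hence k_gold = (0.23/0.17)^(1/0.77) ≈ 1.4808.
y_gold = 1.4808^0.23 ≈ 1.0945.
c_gold = y_gold − (n+g+δ)·k_gold = 1.0945 − 0.17·1.4808 ≈ 0.8428.

c_gold ≈ 0.843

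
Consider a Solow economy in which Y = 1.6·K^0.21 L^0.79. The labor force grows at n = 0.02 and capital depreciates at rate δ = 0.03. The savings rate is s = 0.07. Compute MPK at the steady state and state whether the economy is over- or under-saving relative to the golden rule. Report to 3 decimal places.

The effective depreciation rate is n + δ = 0.02 + 0.03 = 0.05.
Steady-state k*: s·A·k^0.21 = 0.05·k gives k* = (0.07·1.6/0.05)^(1/0.79) ≈ 2.7756.
MPK = 0.21·1.6·2.7756^(-0.79) ≈ 0.1500.
MPK > n+δ = 0.05, so the economy is dynamically efficient (under-saving).

under-saving; MPK ≈ 0.150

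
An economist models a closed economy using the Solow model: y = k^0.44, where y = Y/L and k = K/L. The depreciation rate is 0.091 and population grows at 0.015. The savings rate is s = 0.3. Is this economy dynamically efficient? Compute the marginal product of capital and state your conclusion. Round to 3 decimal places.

Capital per worker breaks even when investment replaces (n + δ)·k; here n + δ = 0.106.
Steady-state k*: s·k^0.44 = 0.106·k gives k* = (0.3/0.106)^(1/0.56) ≈ 6.4093.
MPK = 0.44·6.4093^(-0.56) ≈ 0.1555.
MPK > n+δ = 0.106, so the economy is dynamically efficient (under-saving).

dynamically efficient; MPK ≈ 0.155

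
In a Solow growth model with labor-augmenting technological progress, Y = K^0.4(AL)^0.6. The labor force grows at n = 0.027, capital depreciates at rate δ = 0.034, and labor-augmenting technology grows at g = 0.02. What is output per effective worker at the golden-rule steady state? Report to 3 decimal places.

Break-even investment rate: n + g + δ = 0.027 + 0.02 + 0.034 = 0.081.
At the golden rule the marginal product of capital equals n+g+δ: 0.4·k^(0.4−1) = 0.081. Solving, k_gold = (0.4/0.081)^(1/0.6) ≈ 14.3205.
Output: y_gold = k_gold^0.4 = 14.3205^0.4 ≈ 2.8999.

y_gold ≈ 2.900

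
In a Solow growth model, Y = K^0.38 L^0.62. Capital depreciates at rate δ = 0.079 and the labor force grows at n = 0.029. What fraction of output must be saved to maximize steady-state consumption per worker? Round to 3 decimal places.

Break-even investment rate: n + δ = 0.029 + 0.079 = 0.108.
At the golden rule MPK = n+δ, and in any Cobb-Douglas steady state s = (n+δ)·k/y = MPK·k/y = capital's share 0.38.

s_gold = 0.380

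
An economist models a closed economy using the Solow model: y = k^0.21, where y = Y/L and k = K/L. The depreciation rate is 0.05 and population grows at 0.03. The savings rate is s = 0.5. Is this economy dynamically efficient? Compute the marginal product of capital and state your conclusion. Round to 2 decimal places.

Break-even investment rate: n + δ = 0.03 + 0.05 = 0.08.
Steady-state k*: s·k^0.21 = 0.08·k gives k* = (0.5/0.08)^(1/0.79) ≈ 10.1729.
MPK = 0.21·10.1729^(-0.79) ≈ 0.0336.
MPK < n+δ = 0.08, so the economy is dynamically inefficient (over-saving).

dynamically inefficient; MPK ≈ 0.03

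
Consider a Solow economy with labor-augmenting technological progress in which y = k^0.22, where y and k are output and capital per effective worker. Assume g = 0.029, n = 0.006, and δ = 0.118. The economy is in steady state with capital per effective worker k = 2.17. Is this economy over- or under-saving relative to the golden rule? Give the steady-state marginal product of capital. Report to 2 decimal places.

over-saving; MPK ≈ 0.12

The effective depreciation rate is n + g + δ = 0.006 + 0.029 + 0.118 = 0.153.
MPK = 0.22·k^(0.22−1) = 0.22·2.17^(-0.78) ≈ 0.1202.
MPK < 0.153, so the economy is dynamically inefficient (over-saving).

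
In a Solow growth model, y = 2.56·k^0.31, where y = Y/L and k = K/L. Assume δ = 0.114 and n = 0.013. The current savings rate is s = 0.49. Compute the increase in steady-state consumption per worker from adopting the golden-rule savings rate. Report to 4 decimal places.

Break-even investment rate: n + δ = 0.013 + 0.114 = 0.127.
Current steady state (s = 0.49): k* = (0.49·2.56/0.127)^(1/0.69) ≈ 27.6373, y* = 2.56·27.6373^0.31 ≈ 7.1631, c* = (1−0.49)·7.1631 ≈ 3.6532.
At the golden rule the marginal product of capital equals n+δ: 0.31·2.56·k^(0.31−1) = 0.127. Solving, k_gold = (0.31·2.56/0.127)^(1/0.69) ≈ 14.2341.
y_gold = 2.56·14.2341^0.31 ≈ 5.8314, c_gold = y_gold − 0.127·k_gold ≈ 4.0237.
Gain: Δc = 4.0237 − 3.6532 ≈ 0.3705.

Δc ≈ 0.3705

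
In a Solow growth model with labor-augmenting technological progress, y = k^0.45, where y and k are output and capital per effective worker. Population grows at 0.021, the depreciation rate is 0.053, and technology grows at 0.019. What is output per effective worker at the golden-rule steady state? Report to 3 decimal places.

y_gold ≈ 3.633

The effective depreciation rate is n + g + δ = 0.021 + 0.019 + 0.053 = 0.093.
At the golden rule the marginal product of capital equals n+g+δ: 0.45·k^(0.45−1) = 0.093. Solving, k_gold = (0.45/0.093)^(1/0.55) ≈ 17.5777.
Output: y_gold = k_gold^0.45 = 17.5777^0.45 ≈ 3.6327.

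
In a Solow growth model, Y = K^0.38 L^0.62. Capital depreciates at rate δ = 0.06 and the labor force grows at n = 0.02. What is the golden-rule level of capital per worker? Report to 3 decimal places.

Capital per worker breaks even when investment replaces (n + δ)·k; here n + δ = 0.08.
Golden rule sets MPK = n+δ: 0.38·k^(0.38−1) = 0.08, so k_gold = (0.38/0.08)^(1/0.62) ≈ 12.3436.

k_gold ≈ 12.344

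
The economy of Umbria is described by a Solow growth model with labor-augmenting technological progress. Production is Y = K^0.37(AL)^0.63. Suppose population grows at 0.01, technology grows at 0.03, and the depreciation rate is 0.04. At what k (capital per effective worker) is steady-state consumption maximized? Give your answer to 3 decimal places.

n + g + δ = 0.01 + 0.03 + 0.04 = 0.08.
Golden rule sets MPK = n+g+δ: 0.37·k^(0.37−1) = 0.08, so k_gold = (0.37/0.08)^(1/0.63) ≈ 11.3693.

k_gold ≈ 11.369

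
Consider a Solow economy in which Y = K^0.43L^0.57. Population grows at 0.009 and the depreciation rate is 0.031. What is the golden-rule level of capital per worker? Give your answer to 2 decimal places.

n + δ = 0.009 + 0.031 = 0.04.
Setting f'(k) = n+δ gives 0.43·k^(0.43−1) = 0.04, hence k_gold = (0.43/0.04)^(1/0.57) ≈ 64.4894.

k_gold ≈ 64.49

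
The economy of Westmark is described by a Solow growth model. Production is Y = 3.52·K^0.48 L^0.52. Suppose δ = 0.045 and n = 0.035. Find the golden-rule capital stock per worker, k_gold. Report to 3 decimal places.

k_gold ≈ 352.767

n + δ = 0.035 + 0.045 = 0.08.
Maximizing c = f(k) − (n+δ)·k gives f'(k) = n+δ, i.e. 0.48·3.52·k^(0.48−1) = 0.08, so k_gold = (0.48·3.52/0.08)^(1/0.52) ≈ 352.7673.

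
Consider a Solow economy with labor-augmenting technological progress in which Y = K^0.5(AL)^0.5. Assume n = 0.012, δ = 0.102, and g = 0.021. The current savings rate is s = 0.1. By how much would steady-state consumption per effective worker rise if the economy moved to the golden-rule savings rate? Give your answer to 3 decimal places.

n + g + δ = 0.012 + 0.021 + 0.102 = 0.135.
Current steady state (s = 0.1): k* = (0.1/0.135)^(1/0.5) ≈ 0.5487, y* = 0.5487^0.5 ≈ 0.7407, c* = (1−0.1)·0.7407 ≈ 0.6667.
At the golden rule the marginal product of capital equals n+g+δ: 0.5·k^(0.5−1) = 0.135. Solving, k_gold = (0.5/0.135)^(1/0.5) ≈ 13.7174.
y_gold = 13.7174^0.5 ≈ 3.7037, c_gold = y_gold − 0.135·k_gold ≈ 1.8519.
Gain: Δc = 1.8519 − 0.6667 ≈ 1.1852.

Δc ≈ 1.185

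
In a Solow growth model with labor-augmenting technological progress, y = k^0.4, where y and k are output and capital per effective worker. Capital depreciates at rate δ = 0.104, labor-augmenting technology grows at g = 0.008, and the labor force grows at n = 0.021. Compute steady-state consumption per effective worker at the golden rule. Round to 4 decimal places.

c_gold ≈ 1.2501

Capital per effective worker breaks even when investment replaces (n + g + δ)·k; here n + g + δ = 0.133.
Maximizing c = f(k) − (n+g+δ)·k gives f'(k) = n+g+δ, i.e. 0.4·k^(0.4−1) = 0.133, so k_gold = (0.4/0.133)^(1/0.6) ≈ 6.2663.
y_gold = 6.2663^0.4 ≈ 2.0836.
c_gold = y_gold − (n+g+δ)·k_gold = 2.0836 − 0.133·6.2663 ≈ 1.2501.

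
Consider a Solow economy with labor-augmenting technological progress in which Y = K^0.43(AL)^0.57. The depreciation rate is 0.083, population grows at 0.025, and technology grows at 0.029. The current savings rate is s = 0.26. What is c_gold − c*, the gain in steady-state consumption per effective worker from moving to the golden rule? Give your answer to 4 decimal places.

n + g + δ = 0.025 + 0.029 + 0.083 = 0.137.
Current steady state (s = 0.26): k* = (0.26/0.137)^(1/0.57) ≈ 3.0772, y* = 3.0772^0.43 ≈ 1.6215, c* = (1−0.26)·1.6215 ≈ 1.1999.
At the golden rule the marginal product of capital equals n+g+δ: 0.43·k^(0.43−1) = 0.137. Solving, k_gold = (0.43/0.137)^(1/0.57) ≈ 7.4385.
y_gold = 7.4385^0.43 ≈ 2.3700, c_gold = y_gold − 0.137·k_gold ≈ 1.3509.
Gain: Δc = 1.3509 − 1.1999 ≈ 0.1510.

Δc ≈ 0.1510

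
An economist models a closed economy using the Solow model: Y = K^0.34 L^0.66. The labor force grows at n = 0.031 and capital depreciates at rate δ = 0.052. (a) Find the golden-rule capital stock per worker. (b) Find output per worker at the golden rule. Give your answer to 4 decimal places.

(a) k_gold ≈ 8.4699; (b) y_gold ≈ 2.0677

Break-even investment rate: n + δ = 0.031 + 0.052 = 0.083.
Maximizing c = f(k) − (n+δ)·k gives f'(k) = n+δ, i.e. 0.34·k^(0.34−1) = 0.083, so k_gold = (0.34/0.083)^(1/0.66) ≈ 8.4699.
y_gold = 8.4699^0.34 ≈ 2.0677.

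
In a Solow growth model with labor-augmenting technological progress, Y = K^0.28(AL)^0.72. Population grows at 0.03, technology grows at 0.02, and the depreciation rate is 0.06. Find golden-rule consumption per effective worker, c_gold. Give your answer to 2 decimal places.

c_gold ≈ 1.04

n + g + δ = 0.03 + 0.02 + 0.06 = 0.11.
Golden rule sets MPK = n+g+δ: 0.28·k^(0.28−1) = 0.11, so k_gold = (0.28/0.11)^(1/0.72) ≈ 3.6607.
y_gold = 3.6607^0.28 ≈ 1.4381.
c_gold = y_gold − (n+g+δ)·k_gold = 1.4381 − 0.11·3.6607 ≈ 1.0355.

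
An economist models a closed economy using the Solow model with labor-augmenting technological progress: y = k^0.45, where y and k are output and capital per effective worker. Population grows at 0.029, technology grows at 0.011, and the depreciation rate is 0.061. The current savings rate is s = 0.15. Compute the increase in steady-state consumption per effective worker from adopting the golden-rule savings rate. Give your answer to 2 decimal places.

Δc ≈ 0.69

n + g + δ = 0.029 + 0.011 + 0.061 = 0.101.
Current steady state (s = 0.15): k* = (0.15/0.101)^(1/0.55) ≈ 2.0526, y* = 2.0526^0.45 ≈ 1.3821, c* = (1−0.15)·1.3821 ≈ 1.1748.
Setting f'(k) = n+g+δ gives 0.45·k^(0.45−1) = 0.101, hence k_gold = (0.45/0.101)^(1/0.55) ≈ 15.1287.
y_gold = 15.1287^0.45 ≈ 3.3956, c_gold = y_gold − 0.101·k_gold ≈ 1.8676.
Gain: Δc = 1.8676 − 1.1748 ≈ 0.6928.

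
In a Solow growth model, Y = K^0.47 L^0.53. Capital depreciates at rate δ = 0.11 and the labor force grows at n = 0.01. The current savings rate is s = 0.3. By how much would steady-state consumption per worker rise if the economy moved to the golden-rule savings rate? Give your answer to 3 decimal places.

Δc ≈ 0.201

Capital per worker breaks even when investment replaces (n + δ)·k; here n + δ = 0.12.
Current steady state (s = 0.3): k* = (0.3/0.12)^(1/0.53) ≈ 5.6342, y* = 5.6342^0.47 ≈ 2.2537, c* = (1−0.3)·2.2537 ≈ 1.5776.
Setting f'(k) = n+δ gives 0.47·k^(0.47−1) = 0.12, hence k_gold = (0.47/0.12)^(1/0.53) ≈ 13.1435.
y_gold = 13.1435^0.47 ≈ 3.3558, c_gold = y_gold − 0.12·k_gold ≈ 1.7786.
Gain: Δc = 1.7786 − 1.5776 ≈ 0.2010.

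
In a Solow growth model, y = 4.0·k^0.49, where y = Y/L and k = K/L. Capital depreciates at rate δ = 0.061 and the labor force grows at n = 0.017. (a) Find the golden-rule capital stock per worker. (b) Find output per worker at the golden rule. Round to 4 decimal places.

(a) k_gold ≈ 556.4353; (b) y_gold ≈ 88.5754

Capital per worker breaks even when investment replaces (n + δ)·k; here n + δ = 0.078.
Golden rule sets MPK = n+δ: 0.49·4.0·k^(0.49−1) = 0.078, so k_gold = (0.49·4.0/0.078)^(1/0.51) ≈ 556.4353.
y_gold = 4.0·556.4353^0.49 ≈ 88.5754.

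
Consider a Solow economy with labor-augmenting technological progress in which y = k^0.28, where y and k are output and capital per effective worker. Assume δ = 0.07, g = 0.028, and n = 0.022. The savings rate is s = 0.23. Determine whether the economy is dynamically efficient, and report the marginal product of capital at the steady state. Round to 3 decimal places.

The effective depreciation rate is n + g + δ = 0.022 + 0.028 + 0.07 = 0.12.
Steady-state k*: s·k^0.28 = 0.12·k gives k* = (0.23/0.12)^(1/0.72) ≈ 2.4685.
MPK = 0.28·2.4685^(-0.72) ≈ 0.1461.
MPK > n+g+δ = 0.12, so the economy is dynamically efficient (under-saving).

dynamically efficient; MPK ≈ 0.146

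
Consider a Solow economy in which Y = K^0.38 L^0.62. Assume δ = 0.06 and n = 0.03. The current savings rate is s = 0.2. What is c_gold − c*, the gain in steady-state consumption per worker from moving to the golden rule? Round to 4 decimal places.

Capital per worker breaks even when investment replaces (n + δ)·k; here n + δ = 0.09.
Current steady state (s = 0.2): k* = (0.2/0.09)^(1/0.62) ≈ 3.6252, y* = 3.6252^0.38 ≈ 1.6314, c* = (1−0.2)·1.6314 ≈ 1.3051.
Maximizing c = f(k) − (n+δ)·k gives f'(k) = n+δ, i.e. 0.38·k^(0.38−1) = 0.09, so k_gold = (0.38/0.09)^(1/0.62) ≈ 10.2079.
y_gold = 10.2079^0.38 ≈ 2.4177, c_gold = y_gold − 0.09·k_gold ≈ 1.4990.
Gain: Δc = 1.4990 − 1.3051 ≈ 0.1939.

Δc ≈ 0.1939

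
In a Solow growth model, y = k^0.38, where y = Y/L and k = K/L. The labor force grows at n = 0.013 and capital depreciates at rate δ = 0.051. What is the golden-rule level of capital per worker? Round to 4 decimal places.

n + δ = 0.013 + 0.051 = 0.064.
At the golden rule the marginal product of capital equals n+δ: 0.38·k^(0.38−1) = 0.064. Solving, k_gold = (0.38/0.064)^(1/0.62) ≈ 17.6908.

k_gold ≈ 17.6908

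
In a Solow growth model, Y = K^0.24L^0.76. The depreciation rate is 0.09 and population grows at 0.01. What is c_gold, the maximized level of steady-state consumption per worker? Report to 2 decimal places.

c_gold ≈ 1.00

Break-even investment rate: n + δ = 0.01 + 0.09 = 0.1.
Golden rule sets MPK = n+δ: 0.24·k^(0.24−1) = 0.1, so k_gold = (0.24/0.1)^(1/0.76) ≈ 3.1643.
y_gold = 3.1643^0.24 ≈ 1.3185.
c_gold = y_gold − (n+δ)·k_gold = 1.3185 − 0.1·3.1643 ≈ 1.0020.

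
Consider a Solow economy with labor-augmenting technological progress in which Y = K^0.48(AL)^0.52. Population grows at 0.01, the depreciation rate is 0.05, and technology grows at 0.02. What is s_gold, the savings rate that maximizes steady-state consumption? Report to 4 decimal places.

n + g + δ = 0.01 + 0.02 + 0.05 = 0.08.
At the golden rule MPK = n+g+δ, and in any Cobb-Douglas steady state s = (n+g+δ)·k/y = MPK·k/y = capital's share 0.48.

s_gold = 0.4800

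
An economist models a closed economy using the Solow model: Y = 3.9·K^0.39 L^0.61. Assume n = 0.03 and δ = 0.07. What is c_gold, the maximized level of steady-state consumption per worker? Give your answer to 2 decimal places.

c_gold ≈ 13.56

The effective depreciation rate is n + δ = 0.03 + 0.07 = 0.1.
At the golden rule the marginal product of capital equals n+δ: 0.39·3.9·k^(0.39−1) = 0.1. Solving, k_gold = (0.39·3.9/0.1)^(1/0.61) ≈ 86.6796.
y_gold = 3.9·86.6796^0.39 ≈ 22.2255.
c_gold = y_gold − (n+δ)·k_gold = 22.2255 − 0.1·86.6796 ≈ 13.5576.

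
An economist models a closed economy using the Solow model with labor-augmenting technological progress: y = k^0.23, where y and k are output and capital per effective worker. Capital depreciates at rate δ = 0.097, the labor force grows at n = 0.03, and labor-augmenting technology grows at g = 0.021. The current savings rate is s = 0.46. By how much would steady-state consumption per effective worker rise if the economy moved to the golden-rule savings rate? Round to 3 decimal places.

Δc ≈ 0.121

Break-even investment rate: n + g + δ = 0.03 + 0.021 + 0.097 = 0.148.
Current steady state (s = 0.46): k* = (0.46/0.148)^(1/0.77) ≈ 4.3612, y* = 4.3612^0.23 ≈ 1.4032, c* = (1−0.46)·1.4032 ≈ 0.7577.
Setting f'(k) = n+g+δ gives 0.23·k^(0.23−1) = 0.148, hence k_gold = (0.23/0.148)^(1/0.77) ≈ 1.7728.
y_gold = 1.7728^0.23 ≈ 1.1408, c_gold = y_gold − 0.148·k_gold ≈ 0.8784.
Gain: Δc = 0.8784 − 0.7577 ≈ 0.1207.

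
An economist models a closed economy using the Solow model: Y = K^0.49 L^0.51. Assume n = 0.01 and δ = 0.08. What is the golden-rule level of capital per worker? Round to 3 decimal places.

n + δ = 0.01 + 0.08 = 0.09.
Maximizing c = f(k) − (n+δ)·k gives f'(k) = n+δ, i.e. 0.49·k^(0.49−1) = 0.09, so k_gold = (0.49/0.09)^(1/0.51) ≈ 27.7362.

k_gold ≈ 27.736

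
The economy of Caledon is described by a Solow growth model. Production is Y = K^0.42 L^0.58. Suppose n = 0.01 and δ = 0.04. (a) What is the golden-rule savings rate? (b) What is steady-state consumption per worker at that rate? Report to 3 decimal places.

n + δ = 0.01 + 0.04 = 0.05.
For Cobb-Douglas, s_gold equals capital's share: s_gold = 0.42.
Setting f'(k) = n+δ gives 0.42·k^(0.42−1) = 0.05, hence k_gold = (0.42/0.05)^(1/0.58) ≈ 39.2270.
y_gold = 39.2270^0.42 ≈ 4.6699; c_gold = (1−0.42)·y_gold ≈ 2.7085.

(a) s_gold = 0.420; (b) c_gold ≈ 2.709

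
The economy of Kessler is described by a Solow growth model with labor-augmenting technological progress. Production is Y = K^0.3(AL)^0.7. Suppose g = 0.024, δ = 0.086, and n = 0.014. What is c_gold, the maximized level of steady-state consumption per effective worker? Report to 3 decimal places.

Break-even investment rate: n + g + δ = 0.014 + 0.024 + 0.086 = 0.124.
Golden rule sets MPK = n+g+δ: 0.3·k^(0.3−1) = 0.124, so k_gold = (0.3/0.124)^(1/0.7) ≈ 3.5330.
y_gold = 3.5330^0.3 ≈ 1.4603.
c_gold = y_gold − (n+g+δ)·k_gold = 1.4603 − 0.124·3.5330 ≈ 1.0222.

c_gold ≈ 1.022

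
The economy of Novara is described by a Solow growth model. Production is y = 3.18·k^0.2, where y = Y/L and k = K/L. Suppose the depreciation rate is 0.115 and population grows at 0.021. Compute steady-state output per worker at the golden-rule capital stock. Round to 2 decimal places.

y_gold ≈ 4.68

n + δ = 0.021 + 0.115 = 0.136.
Setting f'(k) = n+δ gives 0.2·3.18·k^(0.2−1) = 0.136, hence k_gold = (0.2·3.18/0.136)^(1/0.8) ≈ 6.8770.
Output: y_gold = 3.18·k_gold^0.2 = 3.18·6.8770^0.2 ≈ 4.6763.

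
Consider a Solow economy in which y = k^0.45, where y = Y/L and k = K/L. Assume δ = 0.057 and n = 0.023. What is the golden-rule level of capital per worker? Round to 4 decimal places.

k_gold ≈ 23.1132

n + δ = 0.023 + 0.057 = 0.08.
At the golden rule the marginal product of capital equals n+δ: 0.45·k^(0.45−1) = 0.08. Solving, k_gold = (0.45/0.08)^(1/0.55) ≈ 23.1132.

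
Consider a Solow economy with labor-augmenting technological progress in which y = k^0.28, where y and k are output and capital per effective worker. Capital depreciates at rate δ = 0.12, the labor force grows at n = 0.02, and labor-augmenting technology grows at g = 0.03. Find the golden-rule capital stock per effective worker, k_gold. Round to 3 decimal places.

Capital per effective worker breaks even when investment replaces (n + g + δ)·k; here n + g + δ = 0.17.
Golden rule sets MPK = n+g+δ: 0.28·k^(0.28−1) = 0.17, so k_gold = (0.28/0.17)^(1/0.72) ≈ 1.9998.

k_gold ≈ 2.000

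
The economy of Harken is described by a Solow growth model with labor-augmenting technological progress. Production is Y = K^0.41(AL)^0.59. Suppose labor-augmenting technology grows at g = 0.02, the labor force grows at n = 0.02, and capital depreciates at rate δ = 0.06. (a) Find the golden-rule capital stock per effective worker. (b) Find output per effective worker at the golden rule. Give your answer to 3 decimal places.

(a) k_gold ≈ 10.930; (b) y_gold ≈ 2.666

Break-even investment rate: n + g + δ = 0.02 + 0.02 + 0.06 = 0.1.
At the golden rule the marginal product of capital equals n+g+δ: 0.41·k^(0.41−1) = 0.1. Solving, k_gold = (0.41/0.1)^(1/0.59) ≈ 10.9299.
y_gold = 10.9299^0.41 ≈ 2.6658.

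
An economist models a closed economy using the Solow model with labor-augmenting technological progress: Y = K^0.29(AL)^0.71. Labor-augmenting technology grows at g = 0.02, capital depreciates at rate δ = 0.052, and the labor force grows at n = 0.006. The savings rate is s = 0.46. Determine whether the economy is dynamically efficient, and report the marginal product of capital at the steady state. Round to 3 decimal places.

dynamically inefficient; MPK ≈ 0.049

Capital per effective worker breaks even when investment replaces (n + g + δ)·k; here n + g + δ = 0.078.
Steady-state k*: s·k^0.29 = 0.078·k gives k* = (0.46/0.078)^(1/0.71) ≈ 12.1742.
MPK = 0.29·12.1742^(-0.71) ≈ 0.0492.
MPK < n+g+δ = 0.078, so the economy is dynamically inefficient (over-saving).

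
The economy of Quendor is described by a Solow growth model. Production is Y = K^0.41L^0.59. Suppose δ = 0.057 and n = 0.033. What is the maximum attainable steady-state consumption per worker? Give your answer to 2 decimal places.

c_gold ≈ 1.69

n + δ = 0.033 + 0.057 = 0.09.
Setting f'(k) = n+δ gives 0.41·k^(0.41−1) = 0.09, hence k_gold = (0.41/0.09)^(1/0.59) ≈ 13.0669.
y_gold = 13.0669^0.41 ≈ 2.8683.
c_gold = y_gold − (n+δ)·k_gold = 2.8683 − 0.09·13.0669 ≈ 1.6923.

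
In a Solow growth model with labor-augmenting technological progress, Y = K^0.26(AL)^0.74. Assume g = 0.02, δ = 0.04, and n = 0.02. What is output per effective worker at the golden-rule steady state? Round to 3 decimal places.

Capital per effective worker breaks even when investment replaces (n + g + δ)·k; here n + g + δ = 0.08.
Setting f'(k) = n+g+δ gives 0.26·k^(0.26−1) = 0.08, hence k_gold = (0.26/0.08)^(1/0.74) ≈ 4.9174.
Output: y_gold = k_gold^0.26 = 4.9174^0.26 ≈ 1.5130.

y_gold ≈ 1.513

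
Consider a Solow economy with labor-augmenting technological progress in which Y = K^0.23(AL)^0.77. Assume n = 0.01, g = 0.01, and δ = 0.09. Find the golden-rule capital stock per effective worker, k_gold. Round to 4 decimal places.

Capital per effective worker breaks even when investment replaces (n + g + δ)·k; here n + g + δ = 0.11.
Setting f'(k) = n+g+δ gives 0.23·k^(0.23−1) = 0.11, hence k_gold = (0.23/0.11)^(1/0.77) ≈ 2.6063.

k_gold ≈ 2.6063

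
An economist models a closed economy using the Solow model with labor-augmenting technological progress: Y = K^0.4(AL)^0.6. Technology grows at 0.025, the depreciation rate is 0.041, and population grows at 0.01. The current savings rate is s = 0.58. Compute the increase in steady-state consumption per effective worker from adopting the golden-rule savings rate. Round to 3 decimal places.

Δc ≈ 0.187

Break-even investment rate: n + g + δ = 0.01 + 0.025 + 0.041 = 0.076.
Current steady state (s = 0.58): k* = (0.58/0.076)^(1/0.6) ≈ 29.5818, y* = 29.5818^0.4 ≈ 3.8762, c* = (1−0.58)·3.8762 ≈ 1.6280.
Setting f'(k) = n+g+δ gives 0.4·k^(0.4−1) = 0.076, hence k_gold = (0.4/0.076)^(1/0.6) ≈ 15.9249.
y_gold = 15.9249^0.4 ≈ 3.0257, c_gold = y_gold − 0.076·k_gold ≈ 1.8154.
Gain: Δc = 1.8154 − 1.6280 ≈ 0.1874.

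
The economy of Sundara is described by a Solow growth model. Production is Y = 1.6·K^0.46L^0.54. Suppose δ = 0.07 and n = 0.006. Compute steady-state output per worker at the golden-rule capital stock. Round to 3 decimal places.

Break-even investment rate: n + δ = 0.006 + 0.07 = 0.076.
Maximizing c = f(k) − (n+δ)·k gives f'(k) = n+δ, i.e. 0.46·1.6·k^(0.46−1) = 0.076, so k_gold = (0.46·1.6/0.076)^(1/0.54) ≈ 66.9954.
Output: y_gold = 1.6·k_gold^0.46 = 1.6·66.9954^0.46 ≈ 11.0688.

y_gold ≈ 11.069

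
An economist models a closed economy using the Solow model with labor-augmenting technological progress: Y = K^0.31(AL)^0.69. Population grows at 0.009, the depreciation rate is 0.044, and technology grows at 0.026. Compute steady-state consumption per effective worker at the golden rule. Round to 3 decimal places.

c_gold ≈ 1.275

n + g + δ = 0.009 + 0.026 + 0.044 = 0.079.
Setting f'(k) = n+g+δ gives 0.31·k^(0.31−1) = 0.079, hence k_gold = (0.31/0.079)^(1/0.69) ≈ 7.2525.
y_gold = 7.2525^0.31 ≈ 1.8482.
c_gold = y_gold − (n+g+δ)·k_gold = 1.8482 − 0.079·7.2525 ≈ 1.2753.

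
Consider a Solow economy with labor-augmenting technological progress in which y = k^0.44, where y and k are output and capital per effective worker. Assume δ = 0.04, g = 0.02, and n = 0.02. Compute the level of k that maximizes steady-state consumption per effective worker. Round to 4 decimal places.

k_gold ≈ 20.9931

Break-even investment rate: n + g + δ = 0.02 + 0.02 + 0.04 = 0.08.
Golden rule sets MPK = n+g+δ: 0.44·k^(0.44−1) = 0.08, so k_gold = (0.44/0.08)^(1/0.56) ≈ 20.9931.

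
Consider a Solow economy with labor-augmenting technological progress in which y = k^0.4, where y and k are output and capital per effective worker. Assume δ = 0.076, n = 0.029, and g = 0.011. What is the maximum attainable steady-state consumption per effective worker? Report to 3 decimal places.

c_gold ≈ 1.369

n + g + δ = 0.029 + 0.011 + 0.076 = 0.116.
Maximizing c = f(k) − (n+g+δ)·k gives f'(k) = n+g+δ, i.e. 0.4·k^(0.4−1) = 0.116, so k_gold = (0.4/0.116)^(1/0.6) ≈ 7.8705.
y_gold = 7.8705^0.4 ≈ 2.2825.
c_gold = y_gold − (n+g+δ)·k_gold = 2.2825 − 0.116·7.8705 ≈ 1.3695.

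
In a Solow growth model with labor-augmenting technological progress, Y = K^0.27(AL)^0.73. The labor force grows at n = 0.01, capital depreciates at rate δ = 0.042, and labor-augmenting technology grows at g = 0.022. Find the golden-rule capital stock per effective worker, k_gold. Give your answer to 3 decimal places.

The effective depreciation rate is n + g + δ = 0.01 + 0.022 + 0.042 = 0.074.
Setting f'(k) = n+g+δ gives 0.27·k^(0.27−1) = 0.074, hence k_gold = (0.27/0.074)^(1/0.73) ≈ 5.8890.

k_gold ≈ 5.889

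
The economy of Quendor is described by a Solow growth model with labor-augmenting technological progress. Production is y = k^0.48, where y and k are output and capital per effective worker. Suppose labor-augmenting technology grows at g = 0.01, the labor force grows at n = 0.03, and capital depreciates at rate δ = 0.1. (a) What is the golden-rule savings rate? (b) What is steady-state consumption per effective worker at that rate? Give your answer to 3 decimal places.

Break-even investment rate: n + g + δ = 0.03 + 0.01 + 0.1 = 0.14.
For Cobb-Douglas, s_gold equals capital's share: s_gold = 0.48.
At the golden rule the marginal product of capital equals n+g+δ: 0.48·k^(0.48−1) = 0.14. Solving, k_gold = (0.48/0.14)^(1/0.52) ≈ 10.6921.
y_gold = 10.6921^0.48 ≈ 3.1185; c_gold = (1−0.48)·y_gold ≈ 1.6216.

(a) s_gold = 0.480; (b) c_gold ≈ 1.622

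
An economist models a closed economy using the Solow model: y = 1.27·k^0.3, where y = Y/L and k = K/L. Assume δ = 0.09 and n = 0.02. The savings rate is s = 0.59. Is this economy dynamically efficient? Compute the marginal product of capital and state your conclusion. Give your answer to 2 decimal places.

Capital per worker breaks even when investment replaces (n + δ)·k; here n + δ = 0.11.
Steady-state k*: s·A·k^0.3 = 0.11·k gives k* = (0.59·1.27/0.11)^(1/0.7) ≈ 15.5016.
MPK = 0.3·1.27·15.5016^(-0.7) ≈ 0.0559.
MPK < n+δ = 0.11, so the economy is dynamically inefficient (over-saving).

dynamically inefficient; MPK ≈ 0.06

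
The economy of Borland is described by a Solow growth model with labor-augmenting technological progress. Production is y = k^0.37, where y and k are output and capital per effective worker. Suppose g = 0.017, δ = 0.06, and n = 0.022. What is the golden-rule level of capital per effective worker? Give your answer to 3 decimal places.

k_gold ≈ 8.107

Capital per effective worker breaks even when investment replaces (n + g + δ)·k; here n + g + δ = 0.099.
At the golden rule the marginal product of capital equals n+g+δ: 0.37·k^(0.37−1) = 0.099. Solving, k_gold = (0.37/0.099)^(1/0.63) ≈ 8.1065.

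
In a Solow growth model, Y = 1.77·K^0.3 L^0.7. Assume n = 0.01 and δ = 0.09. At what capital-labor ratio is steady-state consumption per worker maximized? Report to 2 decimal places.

n + δ = 0.01 + 0.09 = 0.1.
Setting f'(k) = n+δ gives 0.3·1.77·k^(0.3−1) = 0.1, hence k_gold = (0.3·1.77/0.1)^(1/0.7) ≈ 10.8605.

k_gold ≈ 10.86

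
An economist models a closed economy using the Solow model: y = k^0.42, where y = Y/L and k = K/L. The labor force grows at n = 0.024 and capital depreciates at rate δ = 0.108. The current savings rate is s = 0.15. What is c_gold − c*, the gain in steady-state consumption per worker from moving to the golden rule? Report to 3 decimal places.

Capital per worker breaks even when investment replaces (n + δ)·k; here n + δ = 0.132.
Current steady state (s = 0.15): k* = (0.15/0.132)^(1/0.58) ≈ 1.2466, y* = 1.2466^0.42 ≈ 1.0970, c* = (1−0.15)·1.0970 ≈ 0.9324.
Maximizing c = f(k) − (n+δ)·k gives f'(k) = n+δ, i.e. 0.42·k^(0.42−1) = 0.132, so k_gold = (0.42/0.132)^(1/0.58) ≈ 7.3567.
y_gold = 7.3567^0.42 ≈ 2.3121, c_gold = y_gold − 0.132·k_gold ≈ 1.3410.
Gain: Δc = 1.3410 − 0.9324 ≈ 0.4086.

Δc ≈ 0.409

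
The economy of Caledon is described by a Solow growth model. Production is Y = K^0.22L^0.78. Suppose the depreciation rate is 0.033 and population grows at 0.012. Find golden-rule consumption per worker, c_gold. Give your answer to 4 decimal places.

The effective depreciation rate is n + δ = 0.012 + 0.033 = 0.045.
Golden rule sets MPK = n+δ: 0.22·k^(0.22−1) = 0.045, so k_gold = (0.22/0.045)^(1/0.78) ≈ 7.6490.
y_gold = 7.6490^0.22 ≈ 1.5646.
c_gold = y_gold − (n+δ)·k_gold = 1.5646 − 0.045·7.6490 ≈ 1.2204.

c_gold ≈ 1.2204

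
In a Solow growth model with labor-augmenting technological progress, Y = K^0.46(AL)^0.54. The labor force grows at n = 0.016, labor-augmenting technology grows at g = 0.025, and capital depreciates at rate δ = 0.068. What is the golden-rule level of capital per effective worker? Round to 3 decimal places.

n + g + δ = 0.016 + 0.025 + 0.068 = 0.109.
Setting f'(k) = n+g+δ gives 0.46·k^(0.46−1) = 0.109, hence k_gold = (0.46/0.109)^(1/0.54) ≈ 14.3887.

k_gold ≈ 14.389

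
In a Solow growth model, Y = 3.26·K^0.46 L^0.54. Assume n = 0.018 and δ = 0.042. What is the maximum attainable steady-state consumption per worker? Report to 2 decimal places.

Capital per worker breaks even when investment replaces (n + δ)·k; here n + δ = 0.06.
Setting f'(k) = n+δ gives 0.46·3.26·k^(0.46−1) = 0.06, hence k_gold = (0.46·3.26/0.06)^(1/0.54) ≈ 387.7603.
y_gold = 3.26·387.7603^0.46 ≈ 50.5774.
c_gold = y_gold − (n+δ)·k_gold = 50.5774 − 0.06·387.7603 ≈ 27.3118.

c_gold ≈ 27.31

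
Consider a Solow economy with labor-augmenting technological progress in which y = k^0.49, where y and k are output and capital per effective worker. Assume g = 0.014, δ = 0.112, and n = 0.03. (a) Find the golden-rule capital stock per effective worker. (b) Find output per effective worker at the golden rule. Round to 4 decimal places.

(a) k_gold ≈ 9.4330; (b) y_gold ≈ 3.0032

n + g + δ = 0.03 + 0.014 + 0.112 = 0.156.
Setting f'(k) = n+g+δ gives 0.49·k^(0.49−1) = 0.156, hence k_gold = (0.49/0.156)^(1/0.51) ≈ 9.4330.
y_gold = 9.4330^0.49 ≈ 3.0032.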